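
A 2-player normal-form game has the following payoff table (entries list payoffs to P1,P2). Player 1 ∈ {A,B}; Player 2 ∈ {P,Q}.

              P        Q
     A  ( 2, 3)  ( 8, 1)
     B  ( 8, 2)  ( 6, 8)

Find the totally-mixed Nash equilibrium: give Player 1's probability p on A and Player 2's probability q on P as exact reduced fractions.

P1 indiff ⇒ q·2+(1-q)·8 = q·8+(1-q)·6 ⇒ q(-6) = (1-q)(-2) ⇒ q = 1/4
P2 indiff ⇒ p·3+(1-p)·2 = p·1+(1-p)·8 ⇒ p(2) = (1-p)(6) ⇒ p = 3/4

p=3/4, q=1/4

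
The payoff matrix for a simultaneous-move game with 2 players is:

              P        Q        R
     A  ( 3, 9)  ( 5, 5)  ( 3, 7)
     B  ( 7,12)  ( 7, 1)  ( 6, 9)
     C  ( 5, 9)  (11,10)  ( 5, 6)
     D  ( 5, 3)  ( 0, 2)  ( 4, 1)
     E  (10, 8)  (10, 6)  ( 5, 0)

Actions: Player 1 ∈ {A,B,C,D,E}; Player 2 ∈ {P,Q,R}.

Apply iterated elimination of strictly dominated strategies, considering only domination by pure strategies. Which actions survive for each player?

IESDS → P1:{C,E} P2:{P,Q}

P1 drop A (B beats it: P:7>3 Q:7>5 R:6>3)
P1 drop D (B beats it: P:7>5 Q:7>0 R:6>4)
P2 drop R (P beats it: B:12>9 C:9>6 E:8>0)
P1 drop B (E beats it: P:10>7 Q:10>7)
P1→{C,E} P2→{P,Q}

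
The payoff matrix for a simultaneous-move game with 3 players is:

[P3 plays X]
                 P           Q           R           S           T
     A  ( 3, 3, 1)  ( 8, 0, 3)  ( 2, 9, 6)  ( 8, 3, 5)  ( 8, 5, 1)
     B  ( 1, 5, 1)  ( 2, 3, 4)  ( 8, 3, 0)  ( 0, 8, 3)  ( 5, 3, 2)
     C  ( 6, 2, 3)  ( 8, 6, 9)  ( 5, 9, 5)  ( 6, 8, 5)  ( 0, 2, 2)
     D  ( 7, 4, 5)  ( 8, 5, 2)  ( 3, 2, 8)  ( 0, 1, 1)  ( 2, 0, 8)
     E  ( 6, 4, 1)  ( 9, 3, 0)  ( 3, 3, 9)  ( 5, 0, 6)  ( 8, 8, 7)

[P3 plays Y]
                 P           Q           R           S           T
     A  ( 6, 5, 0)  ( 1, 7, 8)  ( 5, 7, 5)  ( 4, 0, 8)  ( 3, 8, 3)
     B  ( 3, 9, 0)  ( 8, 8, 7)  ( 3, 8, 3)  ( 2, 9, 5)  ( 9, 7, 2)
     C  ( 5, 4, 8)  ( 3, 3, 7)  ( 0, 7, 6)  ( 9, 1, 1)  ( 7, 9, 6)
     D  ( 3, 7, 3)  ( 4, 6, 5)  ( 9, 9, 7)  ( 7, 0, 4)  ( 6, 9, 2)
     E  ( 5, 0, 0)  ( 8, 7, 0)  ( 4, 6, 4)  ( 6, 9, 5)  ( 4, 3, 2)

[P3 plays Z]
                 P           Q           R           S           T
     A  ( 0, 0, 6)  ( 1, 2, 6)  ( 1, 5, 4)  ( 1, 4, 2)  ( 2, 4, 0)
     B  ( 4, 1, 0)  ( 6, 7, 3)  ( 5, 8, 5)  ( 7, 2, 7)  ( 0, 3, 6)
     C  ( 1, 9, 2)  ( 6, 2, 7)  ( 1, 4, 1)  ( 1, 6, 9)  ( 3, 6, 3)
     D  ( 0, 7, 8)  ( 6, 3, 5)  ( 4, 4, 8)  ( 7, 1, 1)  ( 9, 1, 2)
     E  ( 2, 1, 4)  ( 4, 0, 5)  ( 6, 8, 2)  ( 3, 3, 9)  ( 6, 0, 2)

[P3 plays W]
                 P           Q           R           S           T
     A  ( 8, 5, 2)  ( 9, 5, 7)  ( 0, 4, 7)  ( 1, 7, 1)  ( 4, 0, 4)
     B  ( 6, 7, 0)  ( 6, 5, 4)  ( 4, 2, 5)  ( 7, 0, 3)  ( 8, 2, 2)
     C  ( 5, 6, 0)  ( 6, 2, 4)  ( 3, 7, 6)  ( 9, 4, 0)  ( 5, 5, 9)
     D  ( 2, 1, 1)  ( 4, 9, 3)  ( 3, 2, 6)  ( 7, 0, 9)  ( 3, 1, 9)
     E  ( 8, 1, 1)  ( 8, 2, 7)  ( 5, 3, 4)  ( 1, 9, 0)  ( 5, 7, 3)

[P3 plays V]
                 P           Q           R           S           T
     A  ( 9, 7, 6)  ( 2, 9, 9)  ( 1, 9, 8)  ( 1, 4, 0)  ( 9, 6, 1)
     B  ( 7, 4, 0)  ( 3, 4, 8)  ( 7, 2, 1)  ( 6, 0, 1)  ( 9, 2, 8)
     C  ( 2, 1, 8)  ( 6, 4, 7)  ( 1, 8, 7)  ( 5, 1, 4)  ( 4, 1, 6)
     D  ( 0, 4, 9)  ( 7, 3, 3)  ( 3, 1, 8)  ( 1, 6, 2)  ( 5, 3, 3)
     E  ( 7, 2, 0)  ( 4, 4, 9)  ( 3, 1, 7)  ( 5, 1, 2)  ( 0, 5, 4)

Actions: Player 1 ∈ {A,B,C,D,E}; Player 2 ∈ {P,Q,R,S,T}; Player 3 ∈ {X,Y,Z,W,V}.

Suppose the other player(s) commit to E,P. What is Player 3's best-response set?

u_3(X vs E,P) = 1
u_3(Y vs E,P) = 0
u_3(Z vs E,P) = 4
u_3(W vs E,P) = 1
u_3(V vs E,P) = 0
max payoff 4 at {Z}

argmax u_3 = {Z}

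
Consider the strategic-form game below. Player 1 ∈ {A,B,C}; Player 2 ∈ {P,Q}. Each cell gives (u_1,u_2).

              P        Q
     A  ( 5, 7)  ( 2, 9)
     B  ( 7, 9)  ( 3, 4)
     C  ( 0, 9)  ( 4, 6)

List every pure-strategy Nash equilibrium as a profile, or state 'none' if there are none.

NE set: (B,P)

(A,P): not NE [P1→B gives 7>5; P2→Q gives 9>7]
(A,Q): not NE [P1→C gives 4>2]
(B,P): NE
(B,Q): not NE [P1→C gives 4>3; P2→P gives 9>4]
(C,P): not NE [P1→B gives 7>0]
(C,Q): not NE [P2→P gives 9>6]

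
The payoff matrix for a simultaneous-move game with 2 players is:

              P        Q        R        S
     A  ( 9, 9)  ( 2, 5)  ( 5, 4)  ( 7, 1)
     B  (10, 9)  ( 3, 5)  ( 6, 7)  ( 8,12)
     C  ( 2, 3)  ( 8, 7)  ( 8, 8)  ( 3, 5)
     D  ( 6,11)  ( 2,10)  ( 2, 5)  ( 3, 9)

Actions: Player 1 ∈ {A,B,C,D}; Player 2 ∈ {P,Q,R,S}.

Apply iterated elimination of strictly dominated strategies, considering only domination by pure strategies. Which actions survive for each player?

P1 drop A (B beats it: P:10>9 Q:3>2 R:6>5 S:8>7)
P1 drop D (B beats it: P:10>6 Q:3>2 R:6>2 S:8>3)
P2 drop P (S beats it: B:12>9 C:5>3)
P2 drop Q (R beats it: B:7>5 C:8>7)
P1→{B,C} P2→{R,S}

Survivors P1:{B,C} P2:{R,S}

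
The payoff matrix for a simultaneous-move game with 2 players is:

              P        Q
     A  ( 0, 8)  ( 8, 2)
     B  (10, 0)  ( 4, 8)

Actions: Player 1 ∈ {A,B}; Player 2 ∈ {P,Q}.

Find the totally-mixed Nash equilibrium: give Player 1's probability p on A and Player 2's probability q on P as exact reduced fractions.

P1 mixes 4/7 on A; P2 mixes 2/7 on P

P1 indiff ⇒ q·0+(1-q)·8 = q·10+(1-q)·4 ⇒ q(-10) = (1-q)(-4) ⇒ q = 2/7
P2 indiff ⇒ p·8+(1-p)·0 = p·2+(1-p)·8 ⇒ p(6) = (1-p)(8) ⇒ p = 4/7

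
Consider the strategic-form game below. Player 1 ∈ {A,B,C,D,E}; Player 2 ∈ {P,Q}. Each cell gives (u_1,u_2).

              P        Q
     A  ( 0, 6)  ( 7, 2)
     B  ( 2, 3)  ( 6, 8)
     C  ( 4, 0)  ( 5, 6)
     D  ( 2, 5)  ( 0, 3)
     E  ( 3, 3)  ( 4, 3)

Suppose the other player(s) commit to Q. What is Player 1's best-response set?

u_1(A vs Q) = 7
u_1(B vs Q) = 6
u_1(C vs Q) = 5
u_1(D vs Q) = 0
u_1(E vs Q) = 4
max payoff 7 at {A}

BR_1 = {A}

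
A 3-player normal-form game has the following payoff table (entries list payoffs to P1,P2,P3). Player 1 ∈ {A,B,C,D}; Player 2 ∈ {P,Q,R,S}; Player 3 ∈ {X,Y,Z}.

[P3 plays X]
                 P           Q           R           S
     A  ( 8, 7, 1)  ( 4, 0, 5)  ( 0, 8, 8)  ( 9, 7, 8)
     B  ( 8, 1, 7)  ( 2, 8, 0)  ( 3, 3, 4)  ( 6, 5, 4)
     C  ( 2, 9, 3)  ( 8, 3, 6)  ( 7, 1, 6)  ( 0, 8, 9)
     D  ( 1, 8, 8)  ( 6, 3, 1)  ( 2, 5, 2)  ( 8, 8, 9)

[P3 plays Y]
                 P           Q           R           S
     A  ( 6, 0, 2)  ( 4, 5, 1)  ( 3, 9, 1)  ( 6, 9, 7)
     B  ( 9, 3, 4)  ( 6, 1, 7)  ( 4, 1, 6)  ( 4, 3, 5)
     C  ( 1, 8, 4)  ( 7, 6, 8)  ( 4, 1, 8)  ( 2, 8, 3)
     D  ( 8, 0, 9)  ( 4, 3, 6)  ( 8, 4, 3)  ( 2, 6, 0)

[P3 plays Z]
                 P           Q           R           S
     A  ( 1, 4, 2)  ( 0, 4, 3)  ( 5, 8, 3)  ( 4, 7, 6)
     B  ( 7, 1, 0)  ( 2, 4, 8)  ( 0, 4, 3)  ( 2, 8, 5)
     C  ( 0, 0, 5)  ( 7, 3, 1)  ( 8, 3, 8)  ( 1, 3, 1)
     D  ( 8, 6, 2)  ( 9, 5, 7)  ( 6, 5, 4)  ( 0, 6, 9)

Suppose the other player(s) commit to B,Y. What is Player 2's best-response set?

u_2(P vs B,Y) = 3
u_2(Q vs B,Y) = 1
u_2(R vs B,Y) = 1
u_2(S vs B,Y) = 3
max payoff 3 at {P,S}

BR_2 = {P,S}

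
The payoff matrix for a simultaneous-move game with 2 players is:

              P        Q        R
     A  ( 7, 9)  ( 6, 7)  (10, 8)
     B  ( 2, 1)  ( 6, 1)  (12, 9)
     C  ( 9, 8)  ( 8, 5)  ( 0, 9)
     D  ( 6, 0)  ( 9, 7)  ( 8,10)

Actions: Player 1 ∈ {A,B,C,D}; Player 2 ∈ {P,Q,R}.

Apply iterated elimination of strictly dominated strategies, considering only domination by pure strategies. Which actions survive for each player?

Survivors P1:{A,B,C} P2:{P,R}

P2 drop Q (R beats it: A:8>7 B:9>1 C:9>5 D:10>7)
P1 drop D (A beats it: P:7>6 R:10>8)
P1→{A,B,C} P2→{P,R}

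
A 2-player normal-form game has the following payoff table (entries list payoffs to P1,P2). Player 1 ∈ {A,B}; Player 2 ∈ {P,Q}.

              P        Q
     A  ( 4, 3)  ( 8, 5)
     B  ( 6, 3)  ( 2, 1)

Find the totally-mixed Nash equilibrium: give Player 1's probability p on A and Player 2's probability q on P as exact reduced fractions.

P1 indiff ⇒ q·4+(1-q)·8 = q·6+(1-q)·2 ⇒ q(-2) = (1-q)(-6) ⇒ q = 3/4
P2 indiff ⇒ p·3+(1-p)·3 = p·5+(1-p)·1 ⇒ p(-2) = (1-p)(-2) ⇒ p = 1/2

(p,q) = (1/2, 3/4)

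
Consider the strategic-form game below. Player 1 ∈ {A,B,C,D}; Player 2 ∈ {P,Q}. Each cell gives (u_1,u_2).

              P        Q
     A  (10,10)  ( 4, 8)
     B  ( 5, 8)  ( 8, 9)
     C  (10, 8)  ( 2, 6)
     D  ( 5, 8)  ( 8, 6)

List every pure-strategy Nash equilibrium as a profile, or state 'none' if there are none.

(A,P): NE
(A,Q): not NE [P1→D gives 8>4; P2→P gives 10>8]
(B,P): not NE [P1→C gives 10>5; P2→Q gives 9>8]
(B,Q): NE
(C,P): NE
(C,Q): not NE [P1→D gives 8>2; P2→P gives 8>6]
(D,P): not NE [P1→C gives 10>5]
(D,Q): not NE [P2→P gives 8>6]

Nash profiles: (A,P), (B,Q), (C,P)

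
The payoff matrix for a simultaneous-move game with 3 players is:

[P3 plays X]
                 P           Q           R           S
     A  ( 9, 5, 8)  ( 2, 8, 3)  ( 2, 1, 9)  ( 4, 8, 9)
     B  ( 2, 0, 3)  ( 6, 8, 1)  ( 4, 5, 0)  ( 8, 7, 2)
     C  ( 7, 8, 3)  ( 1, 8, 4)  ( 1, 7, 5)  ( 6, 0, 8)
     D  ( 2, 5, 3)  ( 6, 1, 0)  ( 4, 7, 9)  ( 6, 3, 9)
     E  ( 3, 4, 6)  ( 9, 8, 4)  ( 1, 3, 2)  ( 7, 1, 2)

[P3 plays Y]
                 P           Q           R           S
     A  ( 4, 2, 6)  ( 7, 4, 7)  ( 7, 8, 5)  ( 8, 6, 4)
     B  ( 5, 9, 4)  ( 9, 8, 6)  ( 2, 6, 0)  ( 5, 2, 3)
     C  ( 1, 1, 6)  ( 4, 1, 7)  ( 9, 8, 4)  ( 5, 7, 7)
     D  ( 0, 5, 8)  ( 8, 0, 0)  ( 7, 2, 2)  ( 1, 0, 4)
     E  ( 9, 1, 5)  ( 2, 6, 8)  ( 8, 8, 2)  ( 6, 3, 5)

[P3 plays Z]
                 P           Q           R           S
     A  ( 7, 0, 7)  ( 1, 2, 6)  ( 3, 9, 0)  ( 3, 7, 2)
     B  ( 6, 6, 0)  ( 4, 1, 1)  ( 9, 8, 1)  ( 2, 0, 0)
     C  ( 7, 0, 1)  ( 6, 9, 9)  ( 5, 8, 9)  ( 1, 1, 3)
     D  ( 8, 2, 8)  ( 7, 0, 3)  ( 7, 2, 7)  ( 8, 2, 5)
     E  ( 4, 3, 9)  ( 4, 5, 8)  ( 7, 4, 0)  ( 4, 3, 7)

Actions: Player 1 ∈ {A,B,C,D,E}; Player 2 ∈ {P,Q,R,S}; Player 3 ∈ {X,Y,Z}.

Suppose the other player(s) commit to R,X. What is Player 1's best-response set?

u_1(A vs R,X) = 2
u_1(B vs R,X) = 4
u_1(C vs R,X) = 1
u_1(D vs R,X) = 4
u_1(E vs R,X) = 1
max payoff 4 at {B,D}

BR_1 = {B,D}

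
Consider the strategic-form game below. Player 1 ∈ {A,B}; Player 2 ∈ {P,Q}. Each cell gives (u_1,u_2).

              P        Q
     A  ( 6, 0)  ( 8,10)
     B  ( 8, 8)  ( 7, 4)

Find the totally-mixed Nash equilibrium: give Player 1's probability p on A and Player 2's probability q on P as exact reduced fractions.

p=2/7, q=1/3

P1 indiff ⇒ q·6+(1-q)·8 = q·8+(1-q)·7 ⇒ q(-2) = (1-q)(-1) ⇒ q = 1/3
P2 indiff ⇒ p·0+(1-p)·8 = p·10+(1-p)·4 ⇒ p(-10) = (1-p)(-4) ⇒ p = 2/7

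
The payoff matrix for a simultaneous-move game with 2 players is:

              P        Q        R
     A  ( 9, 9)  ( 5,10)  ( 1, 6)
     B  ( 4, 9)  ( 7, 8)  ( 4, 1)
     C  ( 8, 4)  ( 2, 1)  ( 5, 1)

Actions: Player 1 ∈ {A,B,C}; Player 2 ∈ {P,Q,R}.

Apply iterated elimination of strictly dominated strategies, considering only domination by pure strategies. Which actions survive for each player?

P2 drop R (P beats it: A:9>6 B:9>1 C:4>1)
P1 drop C (A beats it: P:9>8 Q:5>2)
P1→{A,B} P2→{P,Q}

IESDS → P1:{A,B} P2:{P,Q}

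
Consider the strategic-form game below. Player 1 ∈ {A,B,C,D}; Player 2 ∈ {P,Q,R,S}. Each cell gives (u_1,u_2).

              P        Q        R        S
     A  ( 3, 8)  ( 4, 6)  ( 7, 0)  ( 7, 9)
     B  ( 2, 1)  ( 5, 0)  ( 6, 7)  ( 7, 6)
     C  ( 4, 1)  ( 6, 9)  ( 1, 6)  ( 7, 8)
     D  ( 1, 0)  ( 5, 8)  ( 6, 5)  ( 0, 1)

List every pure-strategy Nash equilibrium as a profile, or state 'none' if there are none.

(A,P): not NE [P1→C gives 4>3; P2→S gives 9>8]
(A,Q): not NE [P1→C gives 6>4; P2→S gives 9>6]
(A,R): not NE [P2→S gives 9>0]
(A,S): NE
(B,P): not NE [P1→C gives 4>2; P2→R gives 7>1]
(B,Q): not NE [P1→C gives 6>5; P2→R gives 7>0]
(B,R): not NE [P1→A gives 7>6]
(B,S): not NE [P2→R gives 7>6]
(C,P): not NE [P2→Q gives 9>1]
(C,Q): NE
(C,R): not NE [P1→A gives 7>1; P2→Q gives 9>6]
(C,S): not NE [P2→Q gives 9>8]
(D,P): not NE [P1→C gives 4>1; P2→Q gives 8>0]
(D,Q): not NE [P1→C gives 6>5]
(D,R): not NE [P1→A gives 7>6; P2→Q gives 8>5]
(D,S): not NE [P1→C gives 7>0; P2→Q gives 8>1]

NE set: (A,S), (C,Q)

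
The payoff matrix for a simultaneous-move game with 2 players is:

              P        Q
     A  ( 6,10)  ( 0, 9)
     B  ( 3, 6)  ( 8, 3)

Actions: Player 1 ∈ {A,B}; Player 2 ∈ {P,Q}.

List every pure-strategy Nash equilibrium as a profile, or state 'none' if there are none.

(A,P): NE
(A,Q): not NE [P1→B gives 8>0; P2→P gives 10>9]
(B,P): not NE [P1→A gives 6>3]
(B,Q): not NE [P2→P gives 6>3]

NE set: (A,P)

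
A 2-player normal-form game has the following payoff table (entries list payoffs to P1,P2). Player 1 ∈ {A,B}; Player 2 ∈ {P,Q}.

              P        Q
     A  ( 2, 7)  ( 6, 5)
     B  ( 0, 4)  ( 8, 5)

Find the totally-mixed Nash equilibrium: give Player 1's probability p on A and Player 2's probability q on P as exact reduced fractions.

p=1/3, q=1/2

P1 indiff ⇒ q·2+(1-q)·6 = q·0+(1-q)·8 ⇒ q(2) = (1-q)(2) ⇒ q = 1/2
P2 indiff ⇒ p·7+(1-p)·4 = p·5+(1-p)·5 ⇒ p(2) = (1-p)(1) ⇒ p = 1/3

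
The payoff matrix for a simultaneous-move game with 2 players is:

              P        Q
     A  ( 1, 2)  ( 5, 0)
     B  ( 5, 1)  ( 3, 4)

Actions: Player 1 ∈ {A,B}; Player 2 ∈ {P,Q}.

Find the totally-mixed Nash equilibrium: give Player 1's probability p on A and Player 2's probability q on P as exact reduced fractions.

P1 indiff ⇒ q·1+(1-q)·5 = q·5+(1-q)·3 ⇒ q(-4) = (1-q)(-2) ⇒ q = 1/3
P2 indiff ⇒ p·2+(1-p)·1 = p·0+(1-p)·4 ⇒ p(2) = (1-p)(3) ⇒ p = 3/5

(p,q) = (3/5, 1/3)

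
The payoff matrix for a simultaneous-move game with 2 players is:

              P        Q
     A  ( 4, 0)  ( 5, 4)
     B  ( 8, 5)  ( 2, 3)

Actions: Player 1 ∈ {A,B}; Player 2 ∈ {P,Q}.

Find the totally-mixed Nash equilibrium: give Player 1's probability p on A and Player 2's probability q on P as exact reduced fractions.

(p,q) = (1/3, 3/7)

P1 indiff ⇒ q·4+(1-q)·5 = q·8+(1-q)·2 ⇒ q(-4) = (1-q)(-3) ⇒ q = 3/7
P2 indiff ⇒ p·0+(1-p)·5 = p·4+(1-p)·3 ⇒ p(-4) = (1-p)(-2) ⇒ p = 1/3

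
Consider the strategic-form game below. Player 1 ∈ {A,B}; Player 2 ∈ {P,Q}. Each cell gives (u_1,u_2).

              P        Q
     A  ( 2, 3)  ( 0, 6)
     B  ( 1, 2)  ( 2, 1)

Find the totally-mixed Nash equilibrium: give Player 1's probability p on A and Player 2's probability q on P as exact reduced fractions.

P1 indiff ⇒ q·2+(1-q)·0 = q·1+(1-q)·2 ⇒ q(1) = (1-q)(2) ⇒ q = 2/3
P2 indiff ⇒ p·3+(1-p)·2 = p·6+(1-p)·1 ⇒ p(-3) = (1-p)(-1) ⇒ p = 1/4

(p,q) = (1/4, 2/3)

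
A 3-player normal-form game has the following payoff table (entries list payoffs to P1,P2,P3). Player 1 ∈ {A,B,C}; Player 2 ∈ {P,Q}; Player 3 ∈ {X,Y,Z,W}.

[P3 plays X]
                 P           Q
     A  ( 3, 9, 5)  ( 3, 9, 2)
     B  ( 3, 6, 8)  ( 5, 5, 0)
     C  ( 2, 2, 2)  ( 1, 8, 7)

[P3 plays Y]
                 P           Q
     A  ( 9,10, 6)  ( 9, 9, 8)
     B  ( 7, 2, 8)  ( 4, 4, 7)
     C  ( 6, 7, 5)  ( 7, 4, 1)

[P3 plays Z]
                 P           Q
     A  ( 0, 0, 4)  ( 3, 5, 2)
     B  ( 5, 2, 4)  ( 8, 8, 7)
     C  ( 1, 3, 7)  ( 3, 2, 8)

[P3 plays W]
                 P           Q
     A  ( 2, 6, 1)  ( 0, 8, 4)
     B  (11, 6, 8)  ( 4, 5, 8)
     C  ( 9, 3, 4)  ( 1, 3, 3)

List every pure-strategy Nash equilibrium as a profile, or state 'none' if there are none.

NE set: (A,P,Y), (B,P,X), (B,P,W)

(A,P,X): not NE [P3→Y gives 6>5]
(A,P,Y): NE
(A,P,Z): not NE [P1→B gives 5>0; P2→Q gives 5>0; P3→Y gives 6>4]
(A,P,W): not NE [P1→B gives 11>2; P2→Q gives 8>6; P3→Y gives 6>1]
(A,Q,X): not NE [P1→B gives 5>3; P3→Y gives 8>2]
(A,Q,Y): not NE [P2→P gives 10>9]
(A,Q,Z): not NE [P1→B gives 8>3; P3→Y gives 8>2]
(A,Q,W): not NE [P1→B gives 4>0; P3→Y gives 8>4]
(B,P,X): NE
(B,P,Y): not NE [P1→A gives 9>7; P2→Q gives 4>2]
(B,P,Z): not NE [P2→Q gives 8>2; P3→W gives 8>4]
(B,P,W): NE
(B,Q,X): not NE [P2→P gives 6>5; P3→W gives 8>0]
(B,Q,Y): not NE [P1→A gives 9>4; P3→W gives 8>7]
(B,Q,Z): not NE [P3→W gives 8>7]
(B,Q,W): not NE [P2→P gives 6>5]
(C,P,X): not NE [P1→B gives 3>2; P2→Q gives 8>2; P3→Z gives 7>2]
(C,P,Y): not NE [P1→A gives 9>6; P3→Z gives 7>5]
(C,P,Z): not NE [P1→B gives 5>1]
(C,P,W): not NE [P1→B gives 11>9; P3→Z gives 7>4]
(C,Q,X): not NE [P1→B gives 5>1; P3→Z gives 8>7]
(C,Q,Y): not NE [P1→A gives 9>7; P2→P gives 7>4; P3→Z gives 8>1]
(C,Q,Z): not NE [P1→B gives 8>3; P2→P gives 3>2]
(C,Q,W): not NE [P1→B gives 4>1; P3→Z gives 8>3]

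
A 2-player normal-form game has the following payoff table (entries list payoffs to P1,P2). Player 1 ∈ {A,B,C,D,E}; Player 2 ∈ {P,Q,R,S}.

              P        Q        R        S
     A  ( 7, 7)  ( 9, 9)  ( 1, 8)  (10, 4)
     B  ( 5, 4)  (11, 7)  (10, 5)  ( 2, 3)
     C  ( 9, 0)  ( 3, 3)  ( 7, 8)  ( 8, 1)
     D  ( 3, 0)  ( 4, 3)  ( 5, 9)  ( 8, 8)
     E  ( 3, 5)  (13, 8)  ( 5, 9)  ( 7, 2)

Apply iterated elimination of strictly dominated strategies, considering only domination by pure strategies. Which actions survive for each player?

P2 drop P (Q beats it: A:9>7 B:7>4 C:3>0 D:3>0 E:8>5)
P2 drop S (R beats it: A:8>4 B:5>3 C:8>1 D:9>8 E:9>2)
P1 drop A (B beats it: Q:11>9 R:10>1)
P1 drop C (B beats it: Q:11>3 R:10>7)
P1 drop D (B beats it: Q:11>4 R:10>5)
P1→{B,E} P2→{Q,R}

Survivors P1:{B,E} P2:{Q,R}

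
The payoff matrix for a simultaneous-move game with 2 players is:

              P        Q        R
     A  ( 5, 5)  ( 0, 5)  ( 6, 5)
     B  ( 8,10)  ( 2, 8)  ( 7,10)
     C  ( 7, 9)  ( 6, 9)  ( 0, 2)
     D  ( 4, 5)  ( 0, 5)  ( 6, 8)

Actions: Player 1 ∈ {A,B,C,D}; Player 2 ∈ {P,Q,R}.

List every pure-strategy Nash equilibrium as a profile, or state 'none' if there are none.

(A,P): not NE [P1→B gives 8>5]
(A,Q): not NE [P1→C gives 6>0]
(A,R): not NE [P1→B gives 7>6]
(B,P): NE
(B,Q): not NE [P1→C gives 6>2; P2→R gives 10>8]
(B,R): NE
(C,P): not NE [P1→B gives 8>7]
(C,Q): NE
(C,R): not NE [P1→B gives 7>0; P2→Q gives 9>2]
(D,P): not NE [P1→B gives 8>4; P2→R gives 8>5]
(D,Q): not NE [P1→C gives 6>0; P2→R gives 8>5]
(D,R): not NE [P1→B gives 7>6]

NE set: (B,P), (B,R), (C,Q)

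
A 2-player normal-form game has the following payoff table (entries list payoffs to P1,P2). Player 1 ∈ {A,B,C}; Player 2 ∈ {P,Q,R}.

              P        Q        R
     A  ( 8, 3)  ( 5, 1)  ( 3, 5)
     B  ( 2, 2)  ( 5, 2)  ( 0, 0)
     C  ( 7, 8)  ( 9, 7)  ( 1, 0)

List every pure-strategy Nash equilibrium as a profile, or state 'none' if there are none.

(A,P): not NE [P2→R gives 5>3]
(A,Q): not NE [P1→C gives 9>5; P2→R gives 5>1]
(A,R): NE
(B,P): not NE [P1→A gives 8>2]
(B,Q): not NE [P1→C gives 9>5]
(B,R): not NE [P1→A gives 3>0; P2→Q gives 2>0]
(C,P): not NE [P1→A gives 8>7]
(C,Q): not NE [P2→P gives 8>7]
(C,R): not NE [P1→A gives 3>1; P2→P gives 8>0]

PSNE = {(A,R)}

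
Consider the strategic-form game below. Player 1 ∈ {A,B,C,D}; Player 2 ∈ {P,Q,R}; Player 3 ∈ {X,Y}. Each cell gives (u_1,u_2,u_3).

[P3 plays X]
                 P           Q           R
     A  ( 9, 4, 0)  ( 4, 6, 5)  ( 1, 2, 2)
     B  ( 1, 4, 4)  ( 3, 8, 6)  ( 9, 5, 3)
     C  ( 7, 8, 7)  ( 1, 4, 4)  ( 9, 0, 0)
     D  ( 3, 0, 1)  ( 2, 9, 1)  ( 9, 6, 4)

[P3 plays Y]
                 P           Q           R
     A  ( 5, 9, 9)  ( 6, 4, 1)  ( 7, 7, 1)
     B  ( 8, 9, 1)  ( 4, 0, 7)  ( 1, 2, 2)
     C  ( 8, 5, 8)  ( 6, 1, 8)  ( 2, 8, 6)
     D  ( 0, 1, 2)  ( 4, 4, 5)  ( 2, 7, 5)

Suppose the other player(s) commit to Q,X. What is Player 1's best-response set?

u_1(A vs Q,X) = 4
u_1(B vs Q,X) = 3
u_1(C vs Q,X) = 1
u_1(D vs Q,X) = 2
max payoff 4 at {A}

P1 best: {A}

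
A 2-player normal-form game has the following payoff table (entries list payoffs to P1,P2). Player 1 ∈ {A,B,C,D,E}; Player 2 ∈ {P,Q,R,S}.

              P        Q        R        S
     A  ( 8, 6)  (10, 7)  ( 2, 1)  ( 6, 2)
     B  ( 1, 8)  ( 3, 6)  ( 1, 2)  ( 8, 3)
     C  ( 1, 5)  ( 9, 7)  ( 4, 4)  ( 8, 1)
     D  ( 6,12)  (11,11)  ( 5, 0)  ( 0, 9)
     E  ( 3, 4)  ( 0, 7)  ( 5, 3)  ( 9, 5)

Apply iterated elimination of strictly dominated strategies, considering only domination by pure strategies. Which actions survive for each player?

P2 drop R (P beats it: A:6>1 B:8>2 C:5>4 D:12>0 E:4>3)
P2 drop S (Q beats it: A:7>2 B:6>3 C:7>1 D:11>9 E:7>5)
P1 drop B (A beats it: P:8>1 Q:10>3)
P1 drop C (A beats it: P:8>1 Q:10>9)
P1 drop E (A beats it: P:8>3 Q:10>0)
P1→{A,D} P2→{P,Q}

IESDS → P1:{A,D} P2:{P,Q}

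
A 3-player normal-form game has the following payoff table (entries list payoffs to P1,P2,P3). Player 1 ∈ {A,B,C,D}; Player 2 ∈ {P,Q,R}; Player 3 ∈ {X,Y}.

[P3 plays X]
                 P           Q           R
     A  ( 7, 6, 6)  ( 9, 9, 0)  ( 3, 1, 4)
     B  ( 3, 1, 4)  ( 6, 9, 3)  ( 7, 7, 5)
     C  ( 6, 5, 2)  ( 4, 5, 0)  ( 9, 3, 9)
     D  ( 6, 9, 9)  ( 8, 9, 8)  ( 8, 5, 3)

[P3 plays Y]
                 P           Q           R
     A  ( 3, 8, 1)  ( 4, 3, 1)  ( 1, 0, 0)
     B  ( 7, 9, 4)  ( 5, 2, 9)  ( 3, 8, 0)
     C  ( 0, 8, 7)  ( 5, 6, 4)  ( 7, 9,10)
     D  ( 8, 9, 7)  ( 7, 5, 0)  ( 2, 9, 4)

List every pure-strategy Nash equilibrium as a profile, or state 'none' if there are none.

PSNE = {(C,R,Y)}

(A,P,X): not NE [P2→Q gives 9>6]
(A,P,Y): not NE [P1→D gives 8>3; P3→X gives 6>1]
(A,Q,X): not NE [P3→Y gives 1>0]
(A,Q,Y): not NE [P1→D gives 7>4; P2→P gives 8>3]
(A,R,X): not NE [P1→C gives 9>3; P2→Q gives 9>1]
(A,R,Y): not NE [P1→C gives 7>1; P2→P gives 8>0; P3→X gives 4>0]
(B,P,X): not NE [P1→A gives 7>3; P2→Q gives 9>1]
(B,P,Y): not NE [P1→D gives 8>7]
(B,Q,X): not NE [P1→A gives 9>6; P3→Y gives 9>3]
(B,Q,Y): not NE [P1→D gives 7>5; P2→P gives 9>2]
(B,R,X): not NE [P1→C gives 9>7; P2→Q gives 9>7]
(B,R,Y): not NE [P1→C gives 7>3; P2→P gives 9>8; P3→X gives 5>0]
(C,P,X): not NE [P1→A gives 7>6; P3→Y gives 7>2]
(C,P,Y): not NE [P1→D gives 8>0; P2→R gives 9>8]
(C,Q,X): not NE [P1→A gives 9>4; P3→Y gives 4>0]
(C,Q,Y): not NE [P1→D gives 7>5; P2→R gives 9>6]
(C,R,X): not NE [P2→Q gives 5>3; P3→Y gives 10>9]
(C,R,Y): NE
(D,P,X): not NE [P1→A gives 7>6]
(D,P,Y): not NE [P3→X gives 9>7]
(D,Q,X): not NE [P1→A gives 9>8]
(D,Q,Y): not NE [P2→R gives 9>5; P3→X gives 8>0]
(D,R,X): not NE [P1→C gives 9>8; P2→Q gives 9>5; P3→Y gives 4>3]
(D,R,Y): not NE [P1→C gives 7>2]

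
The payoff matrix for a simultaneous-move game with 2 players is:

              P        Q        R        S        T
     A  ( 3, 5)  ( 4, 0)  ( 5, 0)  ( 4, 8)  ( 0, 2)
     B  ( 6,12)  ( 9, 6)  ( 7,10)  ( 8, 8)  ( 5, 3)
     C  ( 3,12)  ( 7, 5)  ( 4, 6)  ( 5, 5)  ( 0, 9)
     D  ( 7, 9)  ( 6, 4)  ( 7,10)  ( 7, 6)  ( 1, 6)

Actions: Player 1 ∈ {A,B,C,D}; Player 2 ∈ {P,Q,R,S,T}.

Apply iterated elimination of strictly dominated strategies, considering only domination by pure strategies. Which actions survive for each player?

P1 drop A (B beats it: P:6>3 Q:9>4 R:7>5 S:8>4 T:5>0)
P1 drop C (B beats it: P:6>3 Q:9>7 R:7>4 S:8>5 T:5>0)
P2 drop Q (P beats it: B:12>6 D:9>4)
P2 drop S (P beats it: B:12>8 D:9>6)
P2 drop T (P beats it: B:12>3 D:9>6)
P1→{B,D} P2→{P,R}

Survivors P1:{B,D} P2:{P,R}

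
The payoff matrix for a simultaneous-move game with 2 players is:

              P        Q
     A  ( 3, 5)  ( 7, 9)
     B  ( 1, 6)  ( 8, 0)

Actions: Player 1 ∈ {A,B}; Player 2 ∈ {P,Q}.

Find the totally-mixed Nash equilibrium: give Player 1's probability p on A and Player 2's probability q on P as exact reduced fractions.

P1 indiff ⇒ q·3+(1-q)·7 = q·1+(1-q)·8 ⇒ q(2) = (1-q)(1) ⇒ q = 1/3
P2 indiff ⇒ p·5+(1-p)·6 = p·9+(1-p)·0 ⇒ p(-4) = (1-p)(-6) ⇒ p = 3/5

p=3/5, q=1/3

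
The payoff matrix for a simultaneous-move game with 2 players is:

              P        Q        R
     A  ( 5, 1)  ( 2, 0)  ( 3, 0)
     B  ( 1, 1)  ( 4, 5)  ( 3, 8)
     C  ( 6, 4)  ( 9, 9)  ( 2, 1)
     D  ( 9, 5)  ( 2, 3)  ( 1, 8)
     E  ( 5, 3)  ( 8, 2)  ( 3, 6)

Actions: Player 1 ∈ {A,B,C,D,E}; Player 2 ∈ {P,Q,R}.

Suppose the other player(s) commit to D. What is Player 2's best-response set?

argmax u_2 = {R}

u_2(P vs D) = 5
u_2(Q vs D) = 3
u_2(R vs D) = 8
max payoff 8 at {R}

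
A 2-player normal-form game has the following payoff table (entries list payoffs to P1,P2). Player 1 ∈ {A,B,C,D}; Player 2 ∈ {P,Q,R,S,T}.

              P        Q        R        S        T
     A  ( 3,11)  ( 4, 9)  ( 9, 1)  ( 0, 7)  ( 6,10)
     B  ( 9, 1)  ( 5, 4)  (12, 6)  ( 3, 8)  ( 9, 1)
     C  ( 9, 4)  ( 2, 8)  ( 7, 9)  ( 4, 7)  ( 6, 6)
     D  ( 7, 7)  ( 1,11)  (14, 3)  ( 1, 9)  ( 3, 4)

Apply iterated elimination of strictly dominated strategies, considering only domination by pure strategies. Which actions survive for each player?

P1 drop A (B beats it: P:9>3 Q:5>4 R:12>9 S:3>0 T:9>6)
P2 drop P (Q beats it: B:4>1 C:8>4 D:11>7)
P2 drop T (Q beats it: B:4>1 C:8>6 D:11>4)
P1→{B,C,D} P2→{Q,R,S}

Remaining: P1:{B,C,D} P2:{Q,R,S}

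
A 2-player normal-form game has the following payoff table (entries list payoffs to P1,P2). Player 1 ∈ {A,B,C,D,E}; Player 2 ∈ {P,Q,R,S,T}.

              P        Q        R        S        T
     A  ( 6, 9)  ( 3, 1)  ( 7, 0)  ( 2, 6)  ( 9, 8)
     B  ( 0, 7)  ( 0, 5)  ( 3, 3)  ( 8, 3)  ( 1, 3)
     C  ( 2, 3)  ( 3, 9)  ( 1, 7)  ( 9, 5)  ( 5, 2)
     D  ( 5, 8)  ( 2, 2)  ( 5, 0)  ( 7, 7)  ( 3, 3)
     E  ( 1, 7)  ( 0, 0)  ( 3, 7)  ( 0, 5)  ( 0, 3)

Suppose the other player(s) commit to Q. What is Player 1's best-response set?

BR_1 = {A,C}

u_1(A vs Q) = 3
u_1(B vs Q) = 0
u_1(C vs Q) = 3
u_1(D vs Q) = 2
u_1(E vs Q) = 0
max payoff 3 at {A,C}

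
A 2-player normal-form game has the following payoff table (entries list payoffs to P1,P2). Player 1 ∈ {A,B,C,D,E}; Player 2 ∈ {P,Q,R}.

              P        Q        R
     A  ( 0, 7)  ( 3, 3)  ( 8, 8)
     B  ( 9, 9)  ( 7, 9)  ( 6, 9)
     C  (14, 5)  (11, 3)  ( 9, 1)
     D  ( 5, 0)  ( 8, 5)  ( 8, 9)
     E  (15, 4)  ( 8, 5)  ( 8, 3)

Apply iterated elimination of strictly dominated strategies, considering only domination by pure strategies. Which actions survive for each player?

Remaining: P1:{C,E} P2:{P,Q}

P1 drop A (C beats it: P:14>0 Q:11>3 R:9>8)
P1 drop B (C beats it: P:14>9 Q:11>7 R:9>6)
P1 drop D (C beats it: P:14>5 Q:11>8 R:9>8)
P2 drop R (P beats it: C:5>1 E:4>3)
P1→{C,E} P2→{P,Q}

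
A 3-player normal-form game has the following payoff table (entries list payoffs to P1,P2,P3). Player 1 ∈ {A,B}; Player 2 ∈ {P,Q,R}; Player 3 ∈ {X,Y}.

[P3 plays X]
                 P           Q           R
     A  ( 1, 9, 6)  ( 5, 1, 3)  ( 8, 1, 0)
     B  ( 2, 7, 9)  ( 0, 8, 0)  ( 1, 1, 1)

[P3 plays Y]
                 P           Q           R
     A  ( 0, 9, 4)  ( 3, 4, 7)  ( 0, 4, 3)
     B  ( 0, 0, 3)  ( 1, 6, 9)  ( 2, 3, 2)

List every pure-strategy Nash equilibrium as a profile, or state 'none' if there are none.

PSNE: ∅

(A,P,X): not NE [P1→B gives 2>1]
(A,P,Y): not NE [P3→X gives 6>4]
(A,Q,X): not NE [P2→P gives 9>1; P3→Y gives 7>3]
(A,Q,Y): not NE [P2→P gives 9>4]
(A,R,X): not NE [P2→P gives 9>1; P3→Y gives 3>0]
(A,R,Y): not NE [P1→B gives 2>0; P2→P gives 9>4]
(B,P,X): not NE [P2→Q gives 8>7]
(B,P,Y): not NE [P2→Q gives 6>0; P3→X gives 9>3]
(B,Q,X): not NE [P1→A gives 5>0; P3→Y gives 9>0]
(B,Q,Y): not NE [P1→A gives 3>1]
(B,R,X): not NE [P1→A gives 8>1; P2→Q gives 8>1; P3→Y gives 2>1]
(B,R,Y): not NE [P2→Q gives 6>3]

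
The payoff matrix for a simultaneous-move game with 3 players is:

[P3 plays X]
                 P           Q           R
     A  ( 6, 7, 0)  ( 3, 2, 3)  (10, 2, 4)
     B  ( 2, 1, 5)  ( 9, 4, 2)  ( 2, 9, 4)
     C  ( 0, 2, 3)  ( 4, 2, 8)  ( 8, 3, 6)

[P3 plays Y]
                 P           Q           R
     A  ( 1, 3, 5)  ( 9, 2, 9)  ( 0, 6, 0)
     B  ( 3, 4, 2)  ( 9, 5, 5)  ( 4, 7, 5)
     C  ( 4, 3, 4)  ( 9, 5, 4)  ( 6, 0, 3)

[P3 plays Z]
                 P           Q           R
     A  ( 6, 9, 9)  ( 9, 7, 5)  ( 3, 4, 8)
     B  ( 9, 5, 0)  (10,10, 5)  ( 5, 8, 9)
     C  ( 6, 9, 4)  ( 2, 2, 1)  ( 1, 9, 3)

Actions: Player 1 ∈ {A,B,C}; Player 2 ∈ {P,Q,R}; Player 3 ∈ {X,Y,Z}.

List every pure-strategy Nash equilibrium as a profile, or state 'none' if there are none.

(A,P,X): not NE [P3→Z gives 9>0]
(A,P,Y): not NE [P1→C gives 4>1; P2→R gives 6>3; P3→Z gives 9>5]
(A,P,Z): not NE [P1→B gives 9>6]
(A,Q,X): not NE [P1→B gives 9>3; P2→P gives 7>2; P3→Y gives 9>3]
(A,Q,Y): not NE [P2→R gives 6>2]
(A,Q,Z): not NE [P1→B gives 10>9; P2→P gives 9>7; P3→Y gives 9>5]
(A,R,X): not NE [P2→P gives 7>2; P3→Z gives 8>4]
(A,R,Y): not NE [P1→C gives 6>0; P3→Z gives 8>0]
(A,R,Z): not NE [P1→B gives 5>3; P2→P gives 9>4]
(B,P,X): not NE [P1→A gives 6>2; P2→R gives 9>1]
(B,P,Y): not NE [P1→C gives 4>3; P2→R gives 7>4; P3→X gives 5>2]
(B,P,Z): not NE [P2→Q gives 10>5; P3→X gives 5>0]
(B,Q,X): not NE [P2→R gives 9>4; P3→Z gives 5>2]
(B,Q,Y): not NE [P2→R gives 7>5]
(B,Q,Z): NE
(B,R,X): not NE [P1→A gives 10>2; P3→Z gives 9>4]
(B,R,Y): not NE [P1→C gives 6>4; P3→Z gives 9>5]
(B,R,Z): not NE [P2→Q gives 10>8]
(C,P,X): not NE [P1→A gives 6>0; P2→R gives 3>2; P3→Z gives 4>3]
(C,P,Y): not NE [P2→Q gives 5>3]
(C,P,Z): not NE [P1→B gives 9>6]
(C,Q,X): not NE [P1→B gives 9>4; P2→R gives 3>2]
(C,Q,Y): not NE [P3→X gives 8>4]
(C,Q,Z): not NE [P1→B gives 10>2; P2→R gives 9>2; P3→X gives 8>1]
(C,R,X): not NE [P1→A gives 10>8]
(C,R,Y): not NE [P2→Q gives 5>0; P3→X gives 6>3]
(C,R,Z): not NE [P1→B gives 5>1; P3→X gives 6>3]

Nash profiles: (B,Q,Z)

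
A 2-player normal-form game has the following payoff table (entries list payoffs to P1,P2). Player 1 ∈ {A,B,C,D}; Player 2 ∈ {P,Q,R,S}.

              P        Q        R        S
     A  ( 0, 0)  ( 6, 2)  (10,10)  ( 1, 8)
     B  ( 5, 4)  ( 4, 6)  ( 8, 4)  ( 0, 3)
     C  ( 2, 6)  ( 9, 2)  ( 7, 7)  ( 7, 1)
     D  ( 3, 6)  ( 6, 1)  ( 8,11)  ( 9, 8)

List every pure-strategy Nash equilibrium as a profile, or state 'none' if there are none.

Nash profiles: (A,R)

(A,P): not NE [P1→B gives 5>0; P2→R gives 10>0]
(A,Q): not NE [P1→C gives 9>6; P2→R gives 10>2]
(A,R): NE
(A,S): not NE [P1→D gives 9>1; P2→R gives 10>8]
(B,P): not NE [P2→Q gives 6>4]
(B,Q): not NE [P1→C gives 9>4]
(B,R): not NE [P1→A gives 10>8; P2→Q gives 6>4]
(B,S): not NE [P1→D gives 9>0; P2→Q gives 6>3]
(C,P): not NE [P1→B gives 5>2; P2→R gives 7>6]
(C,Q): not NE [P2→R gives 7>2]
(C,R): not NE [P1→A gives 10>7]
(C,S): not NE [P1→D gives 9>7; P2→R gives 7>1]
(D,P): not NE [P1→B gives 5>3; P2→R gives 11>6]
(D,Q): not NE [P1→C gives 9>6; P2→R gives 11>1]
(D,R): not NE [P1→A gives 10>8]
(D,S): not NE [P2→R gives 11>8]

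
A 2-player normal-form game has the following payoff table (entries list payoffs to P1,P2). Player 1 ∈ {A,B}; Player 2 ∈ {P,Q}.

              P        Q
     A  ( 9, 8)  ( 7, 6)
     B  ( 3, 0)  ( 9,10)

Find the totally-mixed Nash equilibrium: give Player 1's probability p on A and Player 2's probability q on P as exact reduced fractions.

P1 mixes 5/6 on A; P2 mixes 1/4 on P

P1 indiff ⇒ q·9+(1-q)·7 = q·3+(1-q)·9 ⇒ q(6) = (1-q)(2) ⇒ q = 1/4
P2 indiff ⇒ p·8+(1-p)·0 = p·6+(1-p)·10 ⇒ p(2) = (1-p)(10) ⇒ p = 5/6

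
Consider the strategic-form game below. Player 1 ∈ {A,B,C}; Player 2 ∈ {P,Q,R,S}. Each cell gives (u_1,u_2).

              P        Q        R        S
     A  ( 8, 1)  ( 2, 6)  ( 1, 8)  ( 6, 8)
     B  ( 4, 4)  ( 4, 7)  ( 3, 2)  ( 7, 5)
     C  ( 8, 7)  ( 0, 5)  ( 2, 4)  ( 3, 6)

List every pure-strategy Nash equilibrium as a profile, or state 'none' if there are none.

PSNE = {(B,Q), (C,P)}

(A,P): not NE [P2→S gives 8>1]
(A,Q): not NE [P1→B gives 4>2; P2→S gives 8>6]
(A,R): not NE [P1→B gives 3>1]
(A,S): not NE [P1→B gives 7>6]
(B,P): not NE [P1→C gives 8>4; P2→Q gives 7>4]
(B,Q): NE
(B,R): not NE [P2→Q gives 7>2]
(B,S): not NE [P2→Q gives 7>5]
(C,P): NE
(C,Q): not NE [P1→B gives 4>0; P2→P gives 7>5]
(C,R): not NE [P1→B gives 3>2; P2→P gives 7>4]
(C,S): not NE [P1→B gives 7>3; P2→P gives 7>6]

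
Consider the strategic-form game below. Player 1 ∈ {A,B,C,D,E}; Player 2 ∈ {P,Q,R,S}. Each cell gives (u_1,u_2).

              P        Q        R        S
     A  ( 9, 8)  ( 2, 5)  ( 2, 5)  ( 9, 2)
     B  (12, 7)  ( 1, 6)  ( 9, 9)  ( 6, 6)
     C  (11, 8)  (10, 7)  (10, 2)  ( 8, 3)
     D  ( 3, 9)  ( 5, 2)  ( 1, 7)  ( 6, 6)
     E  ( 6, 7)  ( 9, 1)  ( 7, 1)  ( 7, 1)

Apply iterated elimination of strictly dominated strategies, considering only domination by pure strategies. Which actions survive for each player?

IESDS → P1:{B,C} P2:{P,R}

P1 drop D (C beats it: P:11>3 Q:10>5 R:10>1 S:8>6)
P1 drop E (C beats it: P:11>6 Q:10>9 R:10>7 S:8>7)
P2 drop Q (P beats it: A:8>5 B:7>6 C:8>7)
P2 drop S (P beats it: A:8>2 B:7>6 C:8>3)
P1 drop A (B beats it: P:12>9 R:9>2)
P1→{B,C} P2→{P,R}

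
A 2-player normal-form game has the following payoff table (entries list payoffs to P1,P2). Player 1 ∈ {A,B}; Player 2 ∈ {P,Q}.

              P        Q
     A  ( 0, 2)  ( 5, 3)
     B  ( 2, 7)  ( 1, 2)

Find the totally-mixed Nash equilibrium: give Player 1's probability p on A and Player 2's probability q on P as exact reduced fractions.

p=5/6, q=2/3

P1 indiff ⇒ q·0+(1-q)·5 = q·2+(1-q)·1 ⇒ q(-2) = (1-q)(-4) ⇒ q = 2/3
P2 indiff ⇒ p·2+(1-p)·7 = p·3+(1-p)·2 ⇒ p(-1) = (1-p)(-5) ⇒ p = 5/6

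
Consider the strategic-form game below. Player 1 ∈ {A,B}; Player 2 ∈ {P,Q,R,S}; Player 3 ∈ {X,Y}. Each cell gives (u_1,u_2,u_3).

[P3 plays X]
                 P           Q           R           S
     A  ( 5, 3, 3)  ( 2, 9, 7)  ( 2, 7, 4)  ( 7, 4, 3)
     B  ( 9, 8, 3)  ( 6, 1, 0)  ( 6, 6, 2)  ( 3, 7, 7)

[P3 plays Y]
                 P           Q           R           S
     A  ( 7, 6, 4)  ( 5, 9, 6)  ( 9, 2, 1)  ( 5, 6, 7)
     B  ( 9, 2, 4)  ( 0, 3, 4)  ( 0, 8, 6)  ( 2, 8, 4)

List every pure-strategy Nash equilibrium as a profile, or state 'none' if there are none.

Equilibria: none

(A,P,X): not NE [P1→B gives 9>5; P2→Q gives 9>3; P3→Y gives 4>3]
(A,P,Y): not NE [P1→B gives 9>7; P2→Q gives 9>6]
(A,Q,X): not NE [P1→B gives 6>2]
(A,Q,Y): not NE [P3→X gives 7>6]
(A,R,X): not NE [P1→B gives 6>2; P2→Q gives 9>7]
(A,R,Y): not NE [P2→Q gives 9>2; P3→X gives 4>1]
(A,S,X): not NE [P2→Q gives 9>4; P3→Y gives 7>3]
(A,S,Y): not NE [P2→Q gives 9>6]
(B,P,X): not NE [P3→Y gives 4>3]
(B,P,Y): not NE [P2→S gives 8>2]
(B,Q,X): not NE [P2→P gives 8>1; P3→Y gives 4>0]
(B,Q,Y): not NE [P1→A gives 5>0; P2→S gives 8>3]
(B,R,X): not NE [P2→P gives 8>6; P3→Y gives 6>2]
(B,R,Y): not NE [P1→A gives 9>0]
(B,S,X): not NE [P1→A gives 7>3; P2→P gives 8>7]
(B,S,Y): not NE [P1→A gives 5>2; P3→X gives 7>4]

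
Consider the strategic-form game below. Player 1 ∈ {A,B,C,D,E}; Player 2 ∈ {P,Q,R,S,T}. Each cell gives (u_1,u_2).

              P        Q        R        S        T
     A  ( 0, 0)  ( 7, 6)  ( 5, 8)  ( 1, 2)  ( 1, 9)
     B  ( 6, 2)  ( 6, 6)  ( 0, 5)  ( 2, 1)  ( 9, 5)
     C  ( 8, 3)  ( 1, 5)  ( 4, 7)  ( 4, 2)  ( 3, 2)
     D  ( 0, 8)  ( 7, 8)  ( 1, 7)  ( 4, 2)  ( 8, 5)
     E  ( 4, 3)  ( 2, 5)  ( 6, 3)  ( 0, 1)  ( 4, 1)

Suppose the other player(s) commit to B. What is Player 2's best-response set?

u_2(P vs B) = 2
u_2(Q vs B) = 6
u_2(R vs B) = 5
u_2(S vs B) = 1
u_2(T vs B) = 5
max payoff 6 at {Q}

argmax u_2 = {Q}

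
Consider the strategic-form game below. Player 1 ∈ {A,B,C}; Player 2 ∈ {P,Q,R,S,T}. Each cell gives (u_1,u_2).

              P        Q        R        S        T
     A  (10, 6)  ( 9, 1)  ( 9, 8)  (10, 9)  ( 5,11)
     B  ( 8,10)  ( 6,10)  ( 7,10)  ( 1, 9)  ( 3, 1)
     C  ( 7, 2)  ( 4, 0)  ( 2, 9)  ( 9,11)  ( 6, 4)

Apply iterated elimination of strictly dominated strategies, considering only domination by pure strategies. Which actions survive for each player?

IESDS → P1:{A,C} P2:{S,T}

P1 drop B (A beats it: P:10>8 Q:9>6 R:9>7 S:10>1 T:5>3)
P2 drop P (R beats it: A:8>6 C:9>2)
P2 drop Q (R beats it: A:8>1 C:9>0)
P2 drop R (S beats it: A:9>8 C:11>9)
P1→{A,C} P2→{S,T}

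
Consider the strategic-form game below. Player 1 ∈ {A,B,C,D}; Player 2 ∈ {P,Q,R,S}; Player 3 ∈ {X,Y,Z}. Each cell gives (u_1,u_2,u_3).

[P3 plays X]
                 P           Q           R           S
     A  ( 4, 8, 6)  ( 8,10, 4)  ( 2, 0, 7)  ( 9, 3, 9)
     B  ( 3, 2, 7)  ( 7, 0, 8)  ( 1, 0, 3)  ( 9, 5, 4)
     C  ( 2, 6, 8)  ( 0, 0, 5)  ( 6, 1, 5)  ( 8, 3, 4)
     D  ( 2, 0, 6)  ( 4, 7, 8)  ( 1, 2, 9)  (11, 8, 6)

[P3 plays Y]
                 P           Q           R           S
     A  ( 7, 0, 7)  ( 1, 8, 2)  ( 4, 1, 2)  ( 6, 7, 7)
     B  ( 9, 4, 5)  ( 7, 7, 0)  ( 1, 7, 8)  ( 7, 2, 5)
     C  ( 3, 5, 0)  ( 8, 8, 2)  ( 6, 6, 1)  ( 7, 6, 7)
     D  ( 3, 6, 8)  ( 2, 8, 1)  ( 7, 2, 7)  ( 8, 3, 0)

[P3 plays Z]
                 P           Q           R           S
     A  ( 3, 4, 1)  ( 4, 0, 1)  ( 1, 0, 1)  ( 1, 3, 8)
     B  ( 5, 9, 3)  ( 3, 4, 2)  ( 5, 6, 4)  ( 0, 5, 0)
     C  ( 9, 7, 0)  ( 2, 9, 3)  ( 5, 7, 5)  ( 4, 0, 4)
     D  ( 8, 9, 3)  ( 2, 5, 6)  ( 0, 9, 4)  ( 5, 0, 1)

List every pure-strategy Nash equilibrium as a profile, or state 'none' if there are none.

Nash profiles: (A,Q,X), (D,S,X)

(A,P,X): not NE [P2→Q gives 10>8; P3→Y gives 7>6]
(A,P,Y): not NE [P1→B gives 9>7; P2→Q gives 8>0]
(A,P,Z): not NE [P1→C gives 9>3; P3→Y gives 7>1]
(A,Q,X): NE
(A,Q,Y): not NE [P1→C gives 8>1; P3→X gives 4>2]
(A,Q,Z): not NE [P2→P gives 4>0; P3→X gives 4>1]
(A,R,X): not NE [P1→C gives 6>2; P2→Q gives 10>0]
(A,R,Y): not NE [P1→D gives 7>4; P2→Q gives 8>1; P3→X gives 7>2]
(A,R,Z): not NE [P1→C gives 5>1; P2→P gives 4>0; P3→X gives 7>1]
(A,S,X): not NE [P1→D gives 11>9; P2→Q gives 10>3]
(A,S,Y): not NE [P1→D gives 8>6; P2→Q gives 8>7; P3→X gives 9>7]
(A,S,Z): not NE [P1→D gives 5>1; P2→P gives 4>3; P3→X gives 9>8]
(B,P,X): not NE [P1→A gives 4>3; P2→S gives 5>2]
(B,P,Y): not NE [P2→R gives 7>4; P3→X gives 7>5]
(B,P,Z): not NE [P1→C gives 9>5; P3→X gives 7>3]
(B,Q,X): not NE [P1→A gives 8>7; P2→S gives 5>0]
(B,Q,Y): not NE [P1→C gives 8>7; P3→X gives 8>0]
(B,Q,Z): not NE [P1→A gives 4>3; P2→P gives 9>4; P3→X gives 8>2]
(B,R,X): not NE [P1→C gives 6>1; P2→S gives 5>0; P3→Y gives 8>3]
(B,R,Y): not NE [P1→D gives 7>1]
(B,R,Z): not NE [P2→P gives 9>6; P3→Y gives 8>4]
(B,S,X): not NE [P1→D gives 11>9; P3→Y gives 5>4]
(B,S,Y): not NE [P1→D gives 8>7; P2→R gives 7>2]
(B,S,Z): not NE [P1→D gives 5>0; P2→P gives 9>5; P3→Y gives 5>0]
(C,P,X): not NE [P1→A gives 4>2]
(C,P,Y): not NE [P1→B gives 9>3; P2→Q gives 8>5; P3→X gives 8>0]
(C,P,Z): not NE [P2→Q gives 9>7; P3→X gives 8>0]
(C,Q,X): not NE [P1→A gives 8>0; P2→P gives 6>0]
(C,Q,Y): not NE [P3→X gives 5>2]
(C,Q,Z): not NE [P1→A gives 4>2; P3→X gives 5>3]
(C,R,X): not NE [P2→P gives 6>1]
(C,R,Y): not NE [P1→D gives 7>6; P2→Q gives 8>6; P3→Z gives 5>1]
(C,R,Z): not NE [P2→Q gives 9>7]
(C,S,X): not NE [P1→D gives 11>8; P2→P gives 6>3; P3→Y gives 7>4]
(C,S,Y): not NE [P1→D gives 8>7; P2→Q gives 8>6]
(C,S,Z): not NE [P1→D gives 5>4; P2→Q gives 9>0; P3→Y gives 7>4]
(D,P,X): not NE [P1→A gives 4>2; P2→S gives 8>0; P3→Y gives 8>6]
(D,P,Y): not NE [P1→B gives 9>3; P2→Q gives 8>6]
(D,P,Z): not NE [P1→C gives 9>8; P3→Y gives 8>3]
(D,Q,X): not NE [P1→A gives 8>4; P2→S gives 8>7]
(D,Q,Y): not NE [P1→C gives 8>2; P3→X gives 8>1]
(D,Q,Z): not NE [P1→A gives 4>2; P2→R gives 9>5; P3→X gives 8>6]
(D,R,X): not NE [P1→C gives 6>1; P2→S gives 8>2]
(D,R,Y): not NE [P2→Q gives 8>2; P3→X gives 9>7]
(D,R,Z): not NE [P1→C gives 5>0; P3→X gives 9>4]
(D,S,X): NE
(D,S,Y): not NE [P2→Q gives 8>3; P3→X gives 6>0]
(D,S,Z): not NE [P2→R gives 9>0; P3→X gives 6>1]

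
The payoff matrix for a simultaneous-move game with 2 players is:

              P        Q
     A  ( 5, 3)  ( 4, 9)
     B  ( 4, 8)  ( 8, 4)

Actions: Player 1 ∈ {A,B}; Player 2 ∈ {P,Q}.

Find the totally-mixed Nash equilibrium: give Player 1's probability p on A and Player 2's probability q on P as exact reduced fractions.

P1 indiff ⇒ q·5+(1-q)·4 = q·4+(1-q)·8 ⇒ q(1) = (1-q)(4) ⇒ q = 4/5
P2 indiff ⇒ p·3+(1-p)·8 = p·9+(1-p)·4 ⇒ p(-6) = (1-p)(-4) ⇒ p = 2/5

P1 mixes 2/5 on A; P2 mixes 4/5 on P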